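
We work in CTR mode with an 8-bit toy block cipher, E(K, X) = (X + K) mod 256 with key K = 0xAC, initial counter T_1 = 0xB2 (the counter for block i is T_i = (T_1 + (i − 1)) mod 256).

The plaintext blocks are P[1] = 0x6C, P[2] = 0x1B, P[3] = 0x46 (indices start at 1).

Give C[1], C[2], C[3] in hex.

CTR encryption: S_i = E(K, T_i) where T_i is the counter for block i; C_i = P_i ⊕ S_i.
C[1]: T = 0xB2, S = E(K, T) = 0x5E; 0x6C ⊕ 0x5E = 0x32.
C[2]: T = 0xB3, S = E(K, T) = 0x5F; 0x1B ⊕ 0x5F = 0x44.
C[3]: T = 0xB4, S = E(K, T) = 0x60; 0x46 ⊕ 0x60 = 0x26.

C[1] = 0x32, C[2] = 0x44, C[3] = 0x26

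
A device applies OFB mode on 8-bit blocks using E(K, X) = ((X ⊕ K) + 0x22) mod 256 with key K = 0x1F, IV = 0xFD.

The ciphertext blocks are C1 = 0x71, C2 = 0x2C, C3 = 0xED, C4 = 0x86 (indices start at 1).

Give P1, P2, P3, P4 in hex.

P1 = 0x75, P2 = 0x11, P3 = 0xA9, P4 = 0xFB

OFB decryption: S_i = E(K, S_{i−1}) with S_{0} = IV; P_i = C_i ⊕ S_i.
P1: S = E(K, 0xFD) = 0x04; 0x71 ⊕ 0x04 = 0x75.
P2: S = E(K, 0x04) = 0x3D; 0x2C ⊕ 0x3D = 0x11.
P3: S = E(K, 0x3D) = 0x44; 0xED ⊕ 0x44 = 0xA9.
P4: S = E(K, 0x44) = 0x7D; 0x86 ⊕ 0x7D = 0xFB.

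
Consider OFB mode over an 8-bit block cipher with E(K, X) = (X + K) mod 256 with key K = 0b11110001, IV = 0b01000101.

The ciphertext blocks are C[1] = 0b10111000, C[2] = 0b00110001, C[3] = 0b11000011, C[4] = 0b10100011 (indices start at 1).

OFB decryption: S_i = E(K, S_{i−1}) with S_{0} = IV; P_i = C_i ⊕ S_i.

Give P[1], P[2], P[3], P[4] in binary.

P[1]: S = E(K, 0b01000101) = 0b00110110; 0b10111000 ⊕ 0b00110110 = 0b10001110.
P[2]: S = E(K, 0b00110110) = 0b00100111; 0b00110001 ⊕ 0b00100111 = 0b00010110.
P[3]: S = E(K, 0b00100111) = 0b00011000; 0b11000011 ⊕ 0b00011000 = 0b11011011.
P[4]: S = E(K, 0b00011000) = 0b00001001; 0b10100011 ⊕ 0b00001001 = 0b10101010.

P[1] = 0b10001110, P[2] = 0b00010110, P[3] = 0b11011011, P[4] = 0b10101010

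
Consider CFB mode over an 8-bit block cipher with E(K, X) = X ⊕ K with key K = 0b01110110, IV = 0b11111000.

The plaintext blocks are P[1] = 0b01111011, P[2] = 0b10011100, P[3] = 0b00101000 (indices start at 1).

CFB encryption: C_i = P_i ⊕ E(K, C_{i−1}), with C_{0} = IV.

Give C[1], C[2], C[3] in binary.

C[1]: E(K, 0b11111000) = 0b10001110; 0b01111011 ⊕ 0b10001110 = 0b11110101.
C[2]: E(K, 0b11110101) = 0b10000011; 0b10011100 ⊕ 0b10000011 = 0b00011111.
C[3]: E(K, 0b00011111) = 0b01101001; 0b00101000 ⊕ 0b01101001 = 0b01000001.

C[1] = 0b11110101, C[2] = 0b00011111, C[3] = 0b01000001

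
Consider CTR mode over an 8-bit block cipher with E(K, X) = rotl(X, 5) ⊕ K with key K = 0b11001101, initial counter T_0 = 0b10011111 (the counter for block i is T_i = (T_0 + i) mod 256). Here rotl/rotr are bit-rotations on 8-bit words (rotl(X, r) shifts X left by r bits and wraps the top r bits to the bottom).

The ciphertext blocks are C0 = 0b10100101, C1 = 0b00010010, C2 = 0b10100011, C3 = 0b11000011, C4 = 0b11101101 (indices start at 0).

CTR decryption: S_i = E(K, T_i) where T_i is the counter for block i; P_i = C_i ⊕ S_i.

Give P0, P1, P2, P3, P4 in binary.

P0 = 0b10011011, P1 = 0b11001011, P2 = 0b01011010, P3 = 0b01011010, P4 = 0b01010100

P0: T = 0b10011111, S = E(K, T) = 0b00111110; 0b10100101 ⊕ 0b00111110 = 0b10011011.
P1: T = 0b10100000, S = E(K, T) = 0b11011001; 0b00010010 ⊕ 0b11011001 = 0b11001011.
P2: T = 0b10100001, S = E(K, T) = 0b11111001; 0b10100011 ⊕ 0b11111001 = 0b01011010.
P3: T = 0b10100010, S = E(K, T) = 0b10011001; 0b11000011 ⊕ 0b10011001 = 0b01011010.
P4: T = 0b10100011, S = E(K, T) = 0b10111001; 0b11101101 ⊕ 0b10111001 = 0b01010100.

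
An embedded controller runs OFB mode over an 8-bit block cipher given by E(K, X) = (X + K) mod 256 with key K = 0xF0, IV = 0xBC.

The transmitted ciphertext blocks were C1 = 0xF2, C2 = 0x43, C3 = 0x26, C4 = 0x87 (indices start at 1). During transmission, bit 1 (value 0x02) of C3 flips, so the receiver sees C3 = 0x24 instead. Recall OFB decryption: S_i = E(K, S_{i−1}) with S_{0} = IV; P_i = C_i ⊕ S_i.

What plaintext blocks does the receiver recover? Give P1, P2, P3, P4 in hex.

P1 = 0x5E, P2 = 0xDF, P3 = 0xA8, P4 = 0xFB

Only C3 changed, to 0x24. In OFB, a change in C_i flips the same bit in P_i only; the keystream is unaffected. Decrypting the received ciphertext:
P1: S = E(K, 0xBC) = 0xAC; 0xF2 ⊕ 0xAC = 0x5E.
P2: S = E(K, 0xAC) = 0x9C; 0x43 ⊕ 0x9C = 0xDF.
P3: S = E(K, 0x9C) = 0x8C; 0x24 ⊕ 0x8C = 0xA8.
P4: S = E(K, 0x8C) = 0x7C; 0x87 ⊕ 0x7C = 0xFB.
Blocks that differ from the original plaintext: P3.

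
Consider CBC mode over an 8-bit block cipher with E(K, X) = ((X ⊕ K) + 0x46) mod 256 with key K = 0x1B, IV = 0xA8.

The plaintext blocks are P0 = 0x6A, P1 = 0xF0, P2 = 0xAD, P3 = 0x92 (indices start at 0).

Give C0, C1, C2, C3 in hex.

C0 = 0x1F, C1 = 0x3A, C2 = 0xD2, C3 = 0xA1

CBC encryption: C_i = E(K, P_i ⊕ C_{i−1}), with C_{−1} = IV.
C0: P0 ⊕ 0xA8 = 0xC2; E(K, 0xC2) = 0x1F.
C1: P1 ⊕ 0x1F = 0xEF; E(K, 0xEF) = 0x3A.
C2: P2 ⊕ 0x3A = 0x97; E(K, 0x97) = 0xD2.
C3: P3 ⊕ 0xD2 = 0x40; E(K, 0x40) = 0xA1.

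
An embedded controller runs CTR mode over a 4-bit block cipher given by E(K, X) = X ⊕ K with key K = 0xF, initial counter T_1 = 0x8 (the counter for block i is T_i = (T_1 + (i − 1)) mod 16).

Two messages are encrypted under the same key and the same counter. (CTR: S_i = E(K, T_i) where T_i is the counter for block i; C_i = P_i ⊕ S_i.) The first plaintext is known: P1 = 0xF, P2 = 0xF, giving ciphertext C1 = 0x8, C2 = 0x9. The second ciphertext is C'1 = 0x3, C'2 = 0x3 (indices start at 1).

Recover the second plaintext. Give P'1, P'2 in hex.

In CTR with a reused counter, both messages share the same keystream S_i, so C_i ⊕ C'_i = P_i ⊕ P'_i and thus P'_i = P_i ⊕ C_i ⊕ C'_i.
P'1: 0xF ⊕ 0x8 ⊕ 0x3 = 0x4.
P'2: 0xF ⊕ 0x9 ⊕ 0x3 = 0x5.

P'1 = 0x4, P'2 = 0x5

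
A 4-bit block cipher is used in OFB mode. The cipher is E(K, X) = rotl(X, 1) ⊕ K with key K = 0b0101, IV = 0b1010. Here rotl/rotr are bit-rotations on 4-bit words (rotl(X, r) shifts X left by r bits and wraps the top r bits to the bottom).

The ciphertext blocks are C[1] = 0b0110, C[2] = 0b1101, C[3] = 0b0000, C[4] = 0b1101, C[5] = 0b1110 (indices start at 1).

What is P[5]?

P[5] = 0b1110

OFB decryption: S_i = E(K, S_{i−1}) with S_{0} = IV; P_i = C_i ⊕ S_i.
P[1]: S = E(K, 0b1010) = 0b0000; 0b0110 ⊕ 0b0000 = 0b0110.
P[2]: S = E(K, 0b0000) = 0b0101; 0b1101 ⊕ 0b0101 = 0b1000.
P[3]: S = E(K, 0b0101) = 0b1111; 0b0000 ⊕ 0b1111 = 0b1111.
P[4]: S = E(K, 0b1111) = 0b1010; 0b1101 ⊕ 0b1010 = 0b0111.
P[5]: S = E(K, 0b1010) = 0b0000; 0b1110 ⊕ 0b0000 = 0b1110.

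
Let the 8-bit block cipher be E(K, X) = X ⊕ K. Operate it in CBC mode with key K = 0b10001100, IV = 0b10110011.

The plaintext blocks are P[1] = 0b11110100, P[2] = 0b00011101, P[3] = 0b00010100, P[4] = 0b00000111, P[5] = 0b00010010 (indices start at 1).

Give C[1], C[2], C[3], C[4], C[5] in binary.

CBC encryption: C_i = E(K, P_i ⊕ C_{i−1}), with C_{0} = IV.
C[1]: P[1] ⊕ 0b10110011 = 0b01000111; E(K, 0b01000111) = 0b11001011.
C[2]: P[2] ⊕ 0b11001011 = 0b11010110; E(K, 0b11010110) = 0b01011010.
C[3]: P[3] ⊕ 0b01011010 = 0b01001110; E(K, 0b01001110) = 0b11000010.
C[4]: P[4] ⊕ 0b11000010 = 0b11000101; E(K, 0b11000101) = 0b01001001.
C[5]: P[5] ⊕ 0b01001001 = 0b01011011; E(K, 0b01011011) = 0b11010111.

C[1] = 0b11001011, C[2] = 0b01011010, C[3] = 0b11000010, C[4] = 0b01001001, C[5] = 0b11010111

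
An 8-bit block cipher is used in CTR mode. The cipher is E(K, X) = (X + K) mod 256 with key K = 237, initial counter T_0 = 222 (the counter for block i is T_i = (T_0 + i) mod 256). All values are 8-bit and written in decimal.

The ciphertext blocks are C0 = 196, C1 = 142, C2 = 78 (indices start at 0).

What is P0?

CTR decryption: S_i = E(K, T_i) where T_i is the counter for block i; P_i = C_i ⊕ S_i.
P0: T = 222, S = E(K, T) = 203; 196 ⊕ 203 = 15.

P0 = 15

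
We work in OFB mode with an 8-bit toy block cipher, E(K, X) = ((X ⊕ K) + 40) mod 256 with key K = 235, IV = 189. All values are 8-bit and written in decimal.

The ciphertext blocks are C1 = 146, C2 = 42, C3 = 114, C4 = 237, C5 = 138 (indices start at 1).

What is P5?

OFB decryption: S_i = E(K, S_{i−1}) with S_{0} = IV; P_i = C_i ⊕ S_i.
P1: S = E(K, 189) = 126; 146 ⊕ 126 = 236.
P2: S = E(K, 126) = 189; 42 ⊕ 189 = 151.
P3: S = E(K, 189) = 126; 114 ⊕ 126 = 12.
P4: S = E(K, 126) = 189; 237 ⊕ 189 = 80.
P5: S = E(K, 189) = 126; 138 ⊕ 126 = 244.

P5 = 244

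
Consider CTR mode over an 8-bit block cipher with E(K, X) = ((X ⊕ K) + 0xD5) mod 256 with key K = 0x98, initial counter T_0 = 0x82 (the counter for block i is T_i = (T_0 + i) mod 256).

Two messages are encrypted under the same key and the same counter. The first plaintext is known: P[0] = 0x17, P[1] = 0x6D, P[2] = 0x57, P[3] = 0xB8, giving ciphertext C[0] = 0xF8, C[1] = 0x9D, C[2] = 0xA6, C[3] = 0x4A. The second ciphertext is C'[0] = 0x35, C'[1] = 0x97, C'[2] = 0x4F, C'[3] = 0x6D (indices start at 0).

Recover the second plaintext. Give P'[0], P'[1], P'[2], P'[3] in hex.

In CTR with a reused counter, both messages share the same keystream S_i, so C_i ⊕ C'_i = P_i ⊕ P'_i and thus P'_i = P_i ⊕ C_i ⊕ C'_i.
P'[0]: 0x17 ⊕ 0xF8 ⊕ 0x35 = 0xDA.
P'[1]: 0x6D ⊕ 0x9D ⊕ 0x97 = 0x67.
P'[2]: 0x57 ⊕ 0xA6 ⊕ 0x4F = 0xBE.
P'[3]: 0xB8 ⊕ 0x4A ⊕ 0x6D = 0x9F.

P'[0] = 0xDA, P'[1] = 0x67, P'[2] = 0xBE, P'[3] = 0x9F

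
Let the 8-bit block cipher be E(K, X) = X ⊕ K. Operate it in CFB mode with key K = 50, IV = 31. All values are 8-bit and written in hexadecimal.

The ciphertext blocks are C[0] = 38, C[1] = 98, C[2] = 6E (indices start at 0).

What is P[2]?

CFB decryption: P_i = C_i ⊕ E(K, C_{i−1}), with C_{−1} = IV.
P[2]: E(K, 98) = C8; 6E ⊕ C8 = A6.

P[2] = A6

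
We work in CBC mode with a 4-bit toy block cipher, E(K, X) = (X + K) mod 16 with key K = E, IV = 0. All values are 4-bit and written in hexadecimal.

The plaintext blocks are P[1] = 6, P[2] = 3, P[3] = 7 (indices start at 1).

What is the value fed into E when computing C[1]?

CBC encryption: C_i = E(K, P_i ⊕ C_{i−1}), with C_{0} = IV.
C[1]: P[1] ⊕ 0 = 6; E(K, 6) = 4.
So the input to E for block [1] is 6.

6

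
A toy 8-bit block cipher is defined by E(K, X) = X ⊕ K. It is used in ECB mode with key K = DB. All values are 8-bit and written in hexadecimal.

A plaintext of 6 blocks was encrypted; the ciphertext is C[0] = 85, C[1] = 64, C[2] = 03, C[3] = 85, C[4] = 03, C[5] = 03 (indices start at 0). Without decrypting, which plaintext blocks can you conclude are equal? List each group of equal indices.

ECB encrypts each block independently with the same key, so equal ciphertext blocks imply equal plaintext blocks.
C[0] = C[3] = 85, so P[0] = P[3].
C[2] = C[4] = C[5] = 03, so P[2] = P[4] = P[5].

P[0] = P[3]; P[2] = P[4] = P[5]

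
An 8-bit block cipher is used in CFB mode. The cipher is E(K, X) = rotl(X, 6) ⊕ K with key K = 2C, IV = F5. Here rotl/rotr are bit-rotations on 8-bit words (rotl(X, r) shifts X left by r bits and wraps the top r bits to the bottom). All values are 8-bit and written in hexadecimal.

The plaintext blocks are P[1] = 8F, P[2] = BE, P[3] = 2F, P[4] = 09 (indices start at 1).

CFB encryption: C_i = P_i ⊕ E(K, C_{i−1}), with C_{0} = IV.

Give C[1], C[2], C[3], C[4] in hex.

C[1]: E(K, F5) = 51; 8F ⊕ 51 = DE.
C[2]: E(K, DE) = 9B; BE ⊕ 9B = 25.
C[3]: E(K, 25) = 65; 2F ⊕ 65 = 4A.
C[4]: E(K, 4A) = BE; 09 ⊕ BE = B7.

C[1] = DE, C[2] = 25, C[3] = 4A, C[4] = B7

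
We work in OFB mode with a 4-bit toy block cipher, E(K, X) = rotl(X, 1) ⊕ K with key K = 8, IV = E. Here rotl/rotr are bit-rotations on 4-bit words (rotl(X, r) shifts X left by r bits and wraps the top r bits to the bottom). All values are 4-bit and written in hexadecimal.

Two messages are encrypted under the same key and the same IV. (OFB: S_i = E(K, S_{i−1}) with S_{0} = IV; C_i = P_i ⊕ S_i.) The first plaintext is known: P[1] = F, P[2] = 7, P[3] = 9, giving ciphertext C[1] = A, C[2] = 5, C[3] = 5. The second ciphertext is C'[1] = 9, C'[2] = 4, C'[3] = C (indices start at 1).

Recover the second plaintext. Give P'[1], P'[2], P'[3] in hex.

In OFB with a reused IV, both messages share the same keystream S_i, so C_i ⊕ C'_i = P_i ⊕ P'_i and thus P'_i = P_i ⊕ C_i ⊕ C'_i.
P'[1]: F ⊕ A ⊕ 9 = C.
P'[2]: 7 ⊕ 5 ⊕ 4 = 6.
P'[3]: 9 ⊕ 5 ⊕ C = 0.

P'[1] = C, P'[2] = 6, P'[3] = 0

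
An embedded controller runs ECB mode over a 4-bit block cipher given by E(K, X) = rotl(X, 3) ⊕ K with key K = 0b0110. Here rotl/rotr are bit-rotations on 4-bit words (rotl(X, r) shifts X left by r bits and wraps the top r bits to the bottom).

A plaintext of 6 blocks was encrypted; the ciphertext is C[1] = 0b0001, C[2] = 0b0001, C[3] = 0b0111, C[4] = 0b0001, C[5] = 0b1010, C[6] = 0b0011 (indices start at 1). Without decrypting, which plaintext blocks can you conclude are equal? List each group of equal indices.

P[1] = P[2] = P[4]

ECB encrypts each block independently with the same key, so equal ciphertext blocks imply equal plaintext blocks.
C[1] = C[2] = C[4] = 0b0001, so P[1] = P[2] = P[4].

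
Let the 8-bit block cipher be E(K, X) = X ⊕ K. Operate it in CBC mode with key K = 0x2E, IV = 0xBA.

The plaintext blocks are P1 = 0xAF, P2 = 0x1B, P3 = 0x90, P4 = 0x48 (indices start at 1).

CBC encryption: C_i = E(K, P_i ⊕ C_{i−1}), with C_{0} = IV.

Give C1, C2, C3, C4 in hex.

C1: P1 ⊕ 0xBA = 0x15; E(K, 0x15) = 0x3B.
C2: P2 ⊕ 0x3B = 0x20; E(K, 0x20) = 0x0E.
C3: P3 ⊕ 0x0E = 0x9E; E(K, 0x9E) = 0xB0.
C4: P4 ⊕ 0xB0 = 0xF8; E(K, 0xF8) = 0xD6.

C1 = 0x3B, C2 = 0x0E, C3 = 0xB0, C4 = 0xD6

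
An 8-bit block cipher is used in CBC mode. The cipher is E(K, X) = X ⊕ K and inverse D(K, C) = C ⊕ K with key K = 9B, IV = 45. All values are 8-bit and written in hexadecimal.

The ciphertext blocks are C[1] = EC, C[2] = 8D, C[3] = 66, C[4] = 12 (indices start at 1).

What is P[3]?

P[3] = 70

CBC decryption: P_i = D(K, C_i) ⊕ C_{i−1}, with C_{0} = IV.
P[3]: D(K, 66) = FD; FD ⊕ 8D = 70.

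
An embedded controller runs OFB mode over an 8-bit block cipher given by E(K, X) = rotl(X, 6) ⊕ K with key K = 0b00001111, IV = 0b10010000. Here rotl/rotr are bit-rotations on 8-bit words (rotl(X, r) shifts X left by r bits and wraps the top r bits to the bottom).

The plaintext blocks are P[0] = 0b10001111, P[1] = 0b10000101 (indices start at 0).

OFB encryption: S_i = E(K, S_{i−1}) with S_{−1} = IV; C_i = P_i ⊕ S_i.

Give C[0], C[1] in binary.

C[0] = 0b10100100, C[1] = 0b01000000

C[0]: S = E(K, 0b10010000) = 0b00101011; 0b10001111 ⊕ 0b00101011 = 0b10100100.
C[1]: S = E(K, 0b00101011) = 0b11000101; 0b10000101 ⊕ 0b11000101 = 0b01000000.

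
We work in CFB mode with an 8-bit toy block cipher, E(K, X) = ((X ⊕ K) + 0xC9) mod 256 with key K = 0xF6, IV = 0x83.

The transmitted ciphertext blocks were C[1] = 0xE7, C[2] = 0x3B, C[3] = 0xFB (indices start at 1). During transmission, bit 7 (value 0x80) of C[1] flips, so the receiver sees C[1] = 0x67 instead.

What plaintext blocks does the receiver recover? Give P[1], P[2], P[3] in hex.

CFB decryption: P_i = C_i ⊕ E(K, C_{i−1}), with C_{0} = IV.
Only C[1] changed, to 0x67. In CFB, a change in C_i flips the same bit in P_i and garbles P_{i+1}. Decrypting the received ciphertext:
P[1]: E(K, 0x83) = 0x3E; 0x67 ⊕ 0x3E = 0x59.
P[2]: E(K, 0x67) = 0x5A; 0x3B ⊕ 0x5A = 0x61.
P[3]: E(K, 0x3B) = 0x96; 0xFB ⊕ 0x96 = 0x6D.
Blocks that differ from the original plaintext: P[1], P[2].

P[1] = 0x59, P[2] = 0x61, P[3] = 0x6D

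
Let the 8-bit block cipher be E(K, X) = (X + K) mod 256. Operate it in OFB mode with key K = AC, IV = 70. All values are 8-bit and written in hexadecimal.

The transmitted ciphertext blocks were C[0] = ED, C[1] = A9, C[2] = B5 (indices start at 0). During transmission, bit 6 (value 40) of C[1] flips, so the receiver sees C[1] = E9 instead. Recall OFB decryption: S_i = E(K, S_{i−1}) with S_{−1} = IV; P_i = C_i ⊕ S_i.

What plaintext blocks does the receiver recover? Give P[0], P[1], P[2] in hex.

P[0] = F1, P[1] = 21, P[2] = C1

Only C[1] changed, to E9. In OFB, a change in C_i flips the same bit in P_i only; the keystream is unaffected. Decrypting the received ciphertext:
P[0]: S = E(K, 70) = 1C; ED ⊕ 1C = F1.
P[1]: S = E(K, 1C) = C8; E9 ⊕ C8 = 21.
P[2]: S = E(K, C8) = 74; B5 ⊕ 74 = C1.
Blocks that differ from the original plaintext: P[1].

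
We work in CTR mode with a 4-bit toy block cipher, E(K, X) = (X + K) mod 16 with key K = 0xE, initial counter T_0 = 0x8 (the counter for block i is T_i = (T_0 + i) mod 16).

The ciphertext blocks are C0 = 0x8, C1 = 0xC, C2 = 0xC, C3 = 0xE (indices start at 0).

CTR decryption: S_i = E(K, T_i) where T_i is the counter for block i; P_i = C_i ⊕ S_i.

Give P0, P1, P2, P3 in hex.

P0 = 0xE, P1 = 0xB, P2 = 0x4, P3 = 0x7

P0: T = 0x8, S = E(K, T) = 0x6; 0x8 ⊕ 0x6 = 0xE.
P1: T = 0x9, S = E(K, T) = 0x7; 0xC ⊕ 0x7 = 0xB.
P2: T = 0xA, S = E(K, T) = 0x8; 0xC ⊕ 0x8 = 0x4.
P3: T = 0xB, S = E(K, T) = 0x9; 0xE ⊕ 0x9 = 0x7.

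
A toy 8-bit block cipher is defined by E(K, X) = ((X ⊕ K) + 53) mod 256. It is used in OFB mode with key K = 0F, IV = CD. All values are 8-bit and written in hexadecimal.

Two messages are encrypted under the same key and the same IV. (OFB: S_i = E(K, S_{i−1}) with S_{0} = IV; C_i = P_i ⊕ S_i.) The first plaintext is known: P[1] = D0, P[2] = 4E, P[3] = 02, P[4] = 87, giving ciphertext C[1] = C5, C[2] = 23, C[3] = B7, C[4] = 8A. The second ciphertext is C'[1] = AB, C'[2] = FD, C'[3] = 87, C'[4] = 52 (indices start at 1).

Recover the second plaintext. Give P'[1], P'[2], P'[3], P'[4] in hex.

In OFB with a reused IV, both messages share the same keystream S_i, so C_i ⊕ C'_i = P_i ⊕ P'_i and thus P'_i = P_i ⊕ C_i ⊕ C'_i.
P'[1]: D0 ⊕ C5 ⊕ AB = BE.
P'[2]: 4E ⊕ 23 ⊕ FD = 90.
P'[3]: 02 ⊕ B7 ⊕ 87 = 32.
P'[4]: 87 ⊕ 8A ⊕ 52 = 5F.

P'[1] = BE, P'[2] = 90, P'[3] = 32, P'[4] = 5F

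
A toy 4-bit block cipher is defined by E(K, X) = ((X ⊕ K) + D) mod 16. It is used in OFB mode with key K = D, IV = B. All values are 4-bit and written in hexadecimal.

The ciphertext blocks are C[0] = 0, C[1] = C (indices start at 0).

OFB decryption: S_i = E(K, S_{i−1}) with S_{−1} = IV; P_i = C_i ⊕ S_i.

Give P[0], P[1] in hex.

P[0] = 3, P[1] = 7

P[0]: S = E(K, B) = 3; 0 ⊕ 3 = 3.
P[1]: S = E(K, 3) = B; C ⊕ B = 7.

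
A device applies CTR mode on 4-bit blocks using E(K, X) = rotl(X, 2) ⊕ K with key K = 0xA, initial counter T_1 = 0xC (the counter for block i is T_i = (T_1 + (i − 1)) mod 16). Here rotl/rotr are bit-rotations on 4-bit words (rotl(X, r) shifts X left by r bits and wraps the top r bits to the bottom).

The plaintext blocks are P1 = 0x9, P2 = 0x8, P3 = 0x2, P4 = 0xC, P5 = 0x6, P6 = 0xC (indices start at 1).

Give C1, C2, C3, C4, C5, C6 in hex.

CTR encryption: S_i = E(K, T_i) where T_i is the counter for block i; C_i = P_i ⊕ S_i.
C1: T = 0xC, S = E(K, T) = 0x9; 0x9 ⊕ 0x9 = 0x0.
C2: T = 0xD, S = E(K, T) = 0xD; 0x8 ⊕ 0xD = 0x5.
C3: T = 0xE, S = E(K, T) = 0x1; 0x2 ⊕ 0x1 = 0x3.
C4: T = 0xF, S = E(K, T) = 0x5; 0xC ⊕ 0x5 = 0x9.
C5: T = 0x0, S = E(K, T) = 0xA; 0x6 ⊕ 0xA = 0xC.
C6: T = 0x1, S = E(K, T) = 0xE; 0xC ⊕ 0xE = 0x2.

C1 = 0x0, C2 = 0x5, C3 = 0x3, C4 = 0x9, C5 = 0xC, C6 = 0x2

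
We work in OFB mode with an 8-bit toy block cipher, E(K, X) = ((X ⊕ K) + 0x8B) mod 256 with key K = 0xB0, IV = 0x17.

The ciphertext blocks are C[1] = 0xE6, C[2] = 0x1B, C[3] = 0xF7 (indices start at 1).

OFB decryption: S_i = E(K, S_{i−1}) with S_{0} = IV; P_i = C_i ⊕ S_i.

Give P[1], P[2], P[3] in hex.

P[1] = 0xD4, P[2] = 0x16, P[3] = 0xBF

P[1]: S = E(K, 0x17) = 0x32; 0xE6 ⊕ 0x32 = 0xD4.
P[2]: S = E(K, 0x32) = 0x0D; 0x1B ⊕ 0x0D = 0x16.
P[3]: S = E(K, 0x0D) = 0x48; 0xF7 ⊕ 0x48 = 0xBF.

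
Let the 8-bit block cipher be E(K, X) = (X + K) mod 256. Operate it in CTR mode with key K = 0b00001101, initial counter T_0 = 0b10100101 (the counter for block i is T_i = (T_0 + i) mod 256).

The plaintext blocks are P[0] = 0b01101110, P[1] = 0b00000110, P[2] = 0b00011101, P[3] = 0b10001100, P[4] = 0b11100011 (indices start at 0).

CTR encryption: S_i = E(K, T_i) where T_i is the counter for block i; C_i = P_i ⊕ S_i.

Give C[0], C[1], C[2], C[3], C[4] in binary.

C[0] = 0b11011100, C[1] = 0b10110101, C[2] = 0b10101001, C[3] = 0b00111001, C[4] = 0b01010101

C[0]: T = 0b10100101, S = E(K, T) = 0b10110010; 0b01101110 ⊕ 0b10110010 = 0b11011100.
C[1]: T = 0b10100110, S = E(K, T) = 0b10110011; 0b00000110 ⊕ 0b10110011 = 0b10110101.
C[2]: T = 0b10100111, S = E(K, T) = 0b10110100; 0b00011101 ⊕ 0b10110100 = 0b10101001.
C[3]: T = 0b10101000, S = E(K, T) = 0b10110101; 0b10001100 ⊕ 0b10110101 = 0b00111001.
C[4]: T = 0b10101001, S = E(K, T) = 0b10110110; 0b11100011 ⊕ 0b10110110 = 0b01010101.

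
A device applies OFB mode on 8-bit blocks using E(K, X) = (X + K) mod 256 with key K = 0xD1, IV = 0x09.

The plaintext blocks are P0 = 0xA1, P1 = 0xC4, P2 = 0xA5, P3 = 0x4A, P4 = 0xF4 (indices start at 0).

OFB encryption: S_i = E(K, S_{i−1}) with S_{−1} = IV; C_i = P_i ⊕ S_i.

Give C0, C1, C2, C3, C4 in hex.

C0 = 0x7B, C1 = 0x6F, C2 = 0xD9, C3 = 0x07, C4 = 0xEA

C0: S = E(K, 0x09) = 0xDA; 0xA1 ⊕ 0xDA = 0x7B.
C1: S = E(K, 0xDA) = 0xAB; 0xC4 ⊕ 0xAB = 0x6F.
C2: S = E(K, 0xAB) = 0x7C; 0xA5 ⊕ 0x7C = 0xD9.
C3: S = E(K, 0x7C) = 0x4D; 0x4A ⊕ 0x4D = 0x07.
C4: S = E(K, 0x4D) = 0x1E; 0xF4 ⊕ 0x1E = 0xEA.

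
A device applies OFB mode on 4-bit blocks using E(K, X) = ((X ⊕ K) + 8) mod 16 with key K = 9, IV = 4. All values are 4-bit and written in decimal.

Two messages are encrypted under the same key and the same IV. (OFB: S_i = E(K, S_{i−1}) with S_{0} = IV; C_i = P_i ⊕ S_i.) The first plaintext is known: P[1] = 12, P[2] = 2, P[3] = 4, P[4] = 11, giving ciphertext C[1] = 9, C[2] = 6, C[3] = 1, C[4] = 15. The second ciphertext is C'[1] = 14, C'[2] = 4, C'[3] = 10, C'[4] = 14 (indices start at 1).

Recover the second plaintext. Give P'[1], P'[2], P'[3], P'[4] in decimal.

P'[1] = 11, P'[2] = 0, P'[3] = 15, P'[4] = 10

In OFB with a reused IV, both messages share the same keystream S_i, so C_i ⊕ C'_i = P_i ⊕ P'_i and thus P'_i = P_i ⊕ C_i ⊕ C'_i.
P'[1]: 12 ⊕ 9 ⊕ 14 = 11.
P'[2]: 2 ⊕ 6 ⊕ 4 = 0.
P'[3]: 4 ⊕ 1 ⊕ 10 = 15.
P'[4]: 11 ⊕ 15 ⊕ 14 = 10.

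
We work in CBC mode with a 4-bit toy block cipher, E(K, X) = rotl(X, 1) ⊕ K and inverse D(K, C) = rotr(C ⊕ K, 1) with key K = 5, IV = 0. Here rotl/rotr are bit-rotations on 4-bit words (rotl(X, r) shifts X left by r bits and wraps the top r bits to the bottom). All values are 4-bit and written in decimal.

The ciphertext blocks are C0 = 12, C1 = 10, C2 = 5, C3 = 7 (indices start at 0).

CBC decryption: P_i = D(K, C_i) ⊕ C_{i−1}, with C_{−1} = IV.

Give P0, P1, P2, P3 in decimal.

P0: D(K, 12) = 12; 12 ⊕ 0 = 12.
P1: D(K, 10) = 15; 15 ⊕ 12 = 3.
P2: D(K, 5) = 0; 0 ⊕ 10 = 10.
P3: D(K, 7) = 1; 1 ⊕ 5 = 4.

P0 = 12, P1 = 3, P2 = 10, P3 = 4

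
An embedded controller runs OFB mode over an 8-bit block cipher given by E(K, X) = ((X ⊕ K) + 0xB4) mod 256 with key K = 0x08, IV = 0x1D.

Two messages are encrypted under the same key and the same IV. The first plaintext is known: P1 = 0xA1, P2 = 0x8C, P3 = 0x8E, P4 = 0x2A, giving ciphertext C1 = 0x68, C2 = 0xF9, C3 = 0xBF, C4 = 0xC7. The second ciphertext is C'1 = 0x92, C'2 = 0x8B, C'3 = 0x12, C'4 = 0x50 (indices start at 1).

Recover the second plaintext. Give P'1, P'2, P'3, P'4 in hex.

P'1 = 0x5B, P'2 = 0xFE, P'3 = 0x23, P'4 = 0xBD

In OFB with a reused IV, both messages share the same keystream S_i, so C_i ⊕ C'_i = P_i ⊕ P'_i and thus P'_i = P_i ⊕ C_i ⊕ C'_i.
P'1: 0xA1 ⊕ 0x68 ⊕ 0x92 = 0x5B.
P'2: 0x8C ⊕ 0xF9 ⊕ 0x8B = 0xFE.
P'3: 0x8E ⊕ 0xBF ⊕ 0x12 = 0x23.
P'4: 0x2A ⊕ 0xC7 ⊕ 0x50 = 0xBD.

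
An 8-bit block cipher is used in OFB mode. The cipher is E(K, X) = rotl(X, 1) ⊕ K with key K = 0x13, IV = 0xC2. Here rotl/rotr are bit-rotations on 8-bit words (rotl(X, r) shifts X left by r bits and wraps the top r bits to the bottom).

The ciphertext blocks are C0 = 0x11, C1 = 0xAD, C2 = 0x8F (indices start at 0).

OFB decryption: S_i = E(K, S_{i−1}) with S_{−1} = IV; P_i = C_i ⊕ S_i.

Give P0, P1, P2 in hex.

P0: S = E(K, 0xC2) = 0x96; 0x11 ⊕ 0x96 = 0x87.
P1: S = E(K, 0x96) = 0x3E; 0xAD ⊕ 0x3E = 0x93.
P2: S = E(K, 0x3E) = 0x6F; 0x8F ⊕ 0x6F = 0xE0.

P0 = 0x87, P1 = 0x93, P2 = 0xE0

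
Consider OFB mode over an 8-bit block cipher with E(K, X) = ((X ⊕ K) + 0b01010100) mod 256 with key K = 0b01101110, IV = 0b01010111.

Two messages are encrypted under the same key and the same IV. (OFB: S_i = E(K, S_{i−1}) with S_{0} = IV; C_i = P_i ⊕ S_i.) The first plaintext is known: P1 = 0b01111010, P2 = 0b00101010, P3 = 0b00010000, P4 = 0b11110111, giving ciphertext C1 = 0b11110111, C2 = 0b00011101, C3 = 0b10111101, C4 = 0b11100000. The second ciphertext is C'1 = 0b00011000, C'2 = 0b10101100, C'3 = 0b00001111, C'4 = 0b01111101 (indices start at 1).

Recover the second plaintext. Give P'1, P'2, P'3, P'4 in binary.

P'1 = 0b10010101, P'2 = 0b10011011, P'3 = 0b10100010, P'4 = 0b01101010

In OFB with a reused IV, both messages share the same keystream S_i, so C_i ⊕ C'_i = P_i ⊕ P'_i and thus P'_i = P_i ⊕ C_i ⊕ C'_i.
P'1: 0b01111010 ⊕ 0b11110111 ⊕ 0b00011000 = 0b10010101.
P'2: 0b00101010 ⊕ 0b00011101 ⊕ 0b10101100 = 0b10011011.
P'3: 0b00010000 ⊕ 0b10111101 ⊕ 0b00001111 = 0b10100010.
P'4: 0b11110111 ⊕ 0b11100000 ⊕ 0b01111101 = 0b01101010.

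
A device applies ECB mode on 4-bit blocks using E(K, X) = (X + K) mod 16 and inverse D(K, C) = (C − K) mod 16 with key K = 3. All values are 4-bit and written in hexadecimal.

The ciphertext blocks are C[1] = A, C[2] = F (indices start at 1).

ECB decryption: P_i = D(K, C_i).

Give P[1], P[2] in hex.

P[1] = 7, P[2] = C

P[1]: D(K, A) = 7.
P[2]: D(K, F) = C.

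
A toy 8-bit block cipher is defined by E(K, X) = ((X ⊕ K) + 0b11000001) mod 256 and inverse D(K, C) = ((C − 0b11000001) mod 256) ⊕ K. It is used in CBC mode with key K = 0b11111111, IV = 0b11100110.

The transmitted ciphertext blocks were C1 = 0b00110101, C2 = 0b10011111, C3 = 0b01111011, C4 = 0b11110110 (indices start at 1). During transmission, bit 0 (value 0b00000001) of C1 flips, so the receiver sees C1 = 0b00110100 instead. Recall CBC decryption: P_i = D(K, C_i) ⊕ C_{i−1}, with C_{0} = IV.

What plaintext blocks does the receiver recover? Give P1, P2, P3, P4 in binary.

P1 = 0b01101010, P2 = 0b00010101, P3 = 0b11011010, P4 = 0b10110001

Only C1 changed, to 0b00110100. In CBC, a change in C_i garbles P_i and flips the same bit in P_{i+1}. Decrypting the received ciphertext:
P1: D(K, 0b00110100) = 0b10001100; 0b10001100 ⊕ 0b11100110 = 0b01101010.
P2: D(K, 0b10011111) = 0b00100001; 0b00100001 ⊕ 0b00110100 = 0b00010101.
P3: D(K, 0b01111011) = 0b01000101; 0b01000101 ⊕ 0b10011111 = 0b11011010.
P4: D(K, 0b11110110) = 0b11001010; 0b11001010 ⊕ 0b01111011 = 0b10110001.
Blocks that differ from the original plaintext: P1, P2.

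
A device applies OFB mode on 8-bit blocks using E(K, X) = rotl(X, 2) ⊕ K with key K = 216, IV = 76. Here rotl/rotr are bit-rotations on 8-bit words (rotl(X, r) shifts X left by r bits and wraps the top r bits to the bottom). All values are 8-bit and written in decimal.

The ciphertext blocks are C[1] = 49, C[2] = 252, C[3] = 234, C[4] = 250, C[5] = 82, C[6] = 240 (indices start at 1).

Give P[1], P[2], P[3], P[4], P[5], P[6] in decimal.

P[1] = 216, P[2] = 131, P[3] = 207, P[4] = 182, P[5] = 187, P[6] = 143

OFB decryption: S_i = E(K, S_{i−1}) with S_{0} = IV; P_i = C_i ⊕ S_i.
P[1]: S = E(K, 76) = 233; 49 ⊕ 233 = 216.
P[2]: S = E(K, 233) = 127; 252 ⊕ 127 = 131.
P[3]: S = E(K, 127) = 37; 234 ⊕ 37 = 207.
P[4]: S = E(K, 37) = 76; 250 ⊕ 76 = 182.
P[5]: S = E(K, 76) = 233; 82 ⊕ 233 = 187.
P[6]: S = E(K, 233) = 127; 240 ⊕ 127 = 143.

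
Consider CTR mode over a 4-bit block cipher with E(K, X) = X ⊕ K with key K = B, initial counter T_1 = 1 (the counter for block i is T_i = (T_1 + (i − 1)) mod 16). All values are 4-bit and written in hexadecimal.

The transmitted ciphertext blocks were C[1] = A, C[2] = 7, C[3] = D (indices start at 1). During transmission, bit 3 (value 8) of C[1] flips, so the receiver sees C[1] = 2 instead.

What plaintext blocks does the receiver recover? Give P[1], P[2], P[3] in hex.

P[1] = 8, P[2] = E, P[3] = 5

CTR decryption: S_i = E(K, T_i) where T_i is the counter for block i; P_i = C_i ⊕ S_i.
Only C[1] changed, to 2. In CTR, a change in C_i flips the same bit in P_i only; the keystream is unaffected. Decrypting the received ciphertext:
P[1]: T = 1, S = E(K, T) = A; 2 ⊕ A = 8.
P[2]: T = 2, S = E(K, T) = 9; 7 ⊕ 9 = E.
P[3]: T = 3, S = E(K, T) = 8; D ⊕ 8 = 5.
Blocks that differ from the original plaintext: P[1].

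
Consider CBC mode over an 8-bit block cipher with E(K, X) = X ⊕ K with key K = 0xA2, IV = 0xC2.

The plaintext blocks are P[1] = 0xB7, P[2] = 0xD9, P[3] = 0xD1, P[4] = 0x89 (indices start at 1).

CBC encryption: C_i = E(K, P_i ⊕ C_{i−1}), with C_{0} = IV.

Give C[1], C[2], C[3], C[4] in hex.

C[1]: P[1] ⊕ 0xC2 = 0x75; E(K, 0x75) = 0xD7.
C[2]: P[2] ⊕ 0xD7 = 0x0E; E(K, 0x0E) = 0xAC.
C[3]: P[3] ⊕ 0xAC = 0x7D; E(K, 0x7D) = 0xDF.
C[4]: P[4] ⊕ 0xDF = 0x56; E(K, 0x56) = 0xF4.

C[1] = 0xD7, C[2] = 0xAC, C[3] = 0xDF, C[4] = 0xF4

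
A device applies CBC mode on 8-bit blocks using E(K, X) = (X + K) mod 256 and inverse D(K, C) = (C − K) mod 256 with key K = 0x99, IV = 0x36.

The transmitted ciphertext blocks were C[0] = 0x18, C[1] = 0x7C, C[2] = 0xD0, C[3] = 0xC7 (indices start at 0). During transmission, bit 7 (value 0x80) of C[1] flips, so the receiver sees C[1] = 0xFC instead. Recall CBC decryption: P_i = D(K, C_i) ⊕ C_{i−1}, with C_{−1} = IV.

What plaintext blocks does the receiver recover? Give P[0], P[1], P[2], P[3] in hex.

Only C[1] changed, to 0xFC. In CBC, a change in C_i garbles P_i and flips the same bit in P_{i+1}. Decrypting the received ciphertext:
P[0]: D(K, 0x18) = 0x7F; 0x7F ⊕ 0x36 = 0x49.
P[1]: D(K, 0xFC) = 0x63; 0x63 ⊕ 0x18 = 0x7B.
P[2]: D(K, 0xD0) = 0x37; 0x37 ⊕ 0xFC = 0xCB.
P[3]: D(K, 0xC7) = 0x2E; 0x2E ⊕ 0xD0 = 0xFE.
Blocks that differ from the original plaintext: P[1], P[2].

P[0] = 0x49, P[1] = 0x7B, P[2] = 0xCB, P[3] = 0xFE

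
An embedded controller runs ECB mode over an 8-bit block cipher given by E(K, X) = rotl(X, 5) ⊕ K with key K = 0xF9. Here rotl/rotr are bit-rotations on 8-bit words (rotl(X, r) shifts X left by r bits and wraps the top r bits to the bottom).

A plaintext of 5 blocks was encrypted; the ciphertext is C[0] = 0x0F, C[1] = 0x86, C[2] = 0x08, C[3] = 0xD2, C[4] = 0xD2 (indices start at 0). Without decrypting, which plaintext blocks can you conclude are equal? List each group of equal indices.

P[3] = P[4]

ECB encrypts each block independently with the same key, so equal ciphertext blocks imply equal plaintext blocks.
C[3] = C[4] = 0xD2, so P[3] = P[4].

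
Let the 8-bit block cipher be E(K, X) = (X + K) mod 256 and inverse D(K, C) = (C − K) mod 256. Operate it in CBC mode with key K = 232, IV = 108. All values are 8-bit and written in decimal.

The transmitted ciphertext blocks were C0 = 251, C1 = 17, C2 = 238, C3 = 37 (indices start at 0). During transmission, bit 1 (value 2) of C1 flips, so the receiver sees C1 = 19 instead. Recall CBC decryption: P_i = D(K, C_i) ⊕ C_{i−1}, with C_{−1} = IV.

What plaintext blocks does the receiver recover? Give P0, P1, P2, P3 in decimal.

Only C1 changed, to 19. In CBC, a change in C_i garbles P_i and flips the same bit in P_{i+1}. Decrypting the received ciphertext:
P0: D(K, 251) = 19; 19 ⊕ 108 = 127.
P1: D(K, 19) = 43; 43 ⊕ 251 = 208.
P2: D(K, 238) = 6; 6 ⊕ 19 = 21.
P3: D(K, 37) = 61; 61 ⊕ 238 = 211.
Blocks that differ from the original plaintext: P1, P2.

P0 = 127, P1 = 208, P2 = 21, P3 = 211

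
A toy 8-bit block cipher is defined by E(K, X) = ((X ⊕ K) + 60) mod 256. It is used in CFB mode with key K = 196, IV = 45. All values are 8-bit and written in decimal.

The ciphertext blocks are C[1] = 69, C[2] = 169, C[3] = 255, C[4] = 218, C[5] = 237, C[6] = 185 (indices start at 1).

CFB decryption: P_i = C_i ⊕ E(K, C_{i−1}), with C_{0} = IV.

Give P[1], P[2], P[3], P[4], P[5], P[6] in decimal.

P[1] = 96, P[2] = 20, P[3] = 86, P[4] = 173, P[5] = 183, P[6] = 220

P[1]: E(K, 45) = 37; 69 ⊕ 37 = 96.
P[2]: E(K, 69) = 189; 169 ⊕ 189 = 20.
P[3]: E(K, 169) = 169; 255 ⊕ 169 = 86.
P[4]: E(K, 255) = 119; 218 ⊕ 119 = 173.
P[5]: E(K, 218) = 90; 237 ⊕ 90 = 183.
P[6]: E(K, 237) = 101; 185 ⊕ 101 = 220.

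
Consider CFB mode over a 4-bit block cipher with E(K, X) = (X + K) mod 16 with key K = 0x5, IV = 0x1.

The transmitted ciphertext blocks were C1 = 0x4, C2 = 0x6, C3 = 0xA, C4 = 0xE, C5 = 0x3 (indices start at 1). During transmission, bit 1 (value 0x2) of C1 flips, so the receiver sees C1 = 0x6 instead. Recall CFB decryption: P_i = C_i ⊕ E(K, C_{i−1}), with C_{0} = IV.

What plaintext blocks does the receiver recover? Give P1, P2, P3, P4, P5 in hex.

Only C1 changed, to 0x6. In CFB, a change in C_i flips the same bit in P_i and garbles P_{i+1}. Decrypting the received ciphertext:
P1: E(K, 0x1) = 0x6; 0x6 ⊕ 0x6 = 0x0.
P2: E(K, 0x6) = 0xB; 0x6 ⊕ 0xB = 0xD.
P3: E(K, 0x6) = 0xB; 0xA ⊕ 0xB = 0x1.
P4: E(K, 0xA) = 0xF; 0xE ⊕ 0xF = 0x1.
P5: E(K, 0xE) = 0x3; 0x3 ⊕ 0x3 = 0x0.
Blocks that differ from the original plaintext: P1, P2.

P1 = 0x0, P2 = 0xD, P3 = 0x1, P4 = 0x1, P5 = 0x0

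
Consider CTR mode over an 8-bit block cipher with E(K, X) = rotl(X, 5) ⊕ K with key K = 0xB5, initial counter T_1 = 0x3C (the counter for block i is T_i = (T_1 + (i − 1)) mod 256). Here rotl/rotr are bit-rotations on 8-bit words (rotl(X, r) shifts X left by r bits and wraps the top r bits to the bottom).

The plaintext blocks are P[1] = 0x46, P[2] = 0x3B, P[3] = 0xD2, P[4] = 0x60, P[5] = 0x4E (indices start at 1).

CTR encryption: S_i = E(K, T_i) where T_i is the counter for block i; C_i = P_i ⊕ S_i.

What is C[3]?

C[3] = 0xA0

C[1]: T = 0x3C, S = E(K, T) = 0x32; 0x46 ⊕ 0x32 = 0x74.
C[2]: T = 0x3D, S = E(K, T) = 0x12; 0x3B ⊕ 0x12 = 0x29.
C[3]: T = 0x3E, S = E(K, T) = 0x72; 0xD2 ⊕ 0x72 = 0xA0.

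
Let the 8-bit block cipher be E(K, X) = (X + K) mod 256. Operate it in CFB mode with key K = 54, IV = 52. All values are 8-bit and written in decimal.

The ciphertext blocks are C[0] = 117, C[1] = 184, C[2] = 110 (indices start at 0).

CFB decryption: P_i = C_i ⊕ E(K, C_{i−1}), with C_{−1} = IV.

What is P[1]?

P[1]: E(K, 117) = 171; 184 ⊕ 171 = 19.

P[1] = 19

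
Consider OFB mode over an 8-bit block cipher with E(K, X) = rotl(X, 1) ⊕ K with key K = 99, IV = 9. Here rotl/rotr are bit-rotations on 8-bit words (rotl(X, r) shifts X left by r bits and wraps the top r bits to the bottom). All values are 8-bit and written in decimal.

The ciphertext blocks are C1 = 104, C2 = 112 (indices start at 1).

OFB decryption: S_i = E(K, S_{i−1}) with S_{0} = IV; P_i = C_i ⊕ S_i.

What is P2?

P1: S = E(K, 9) = 113; 104 ⊕ 113 = 25.
P2: S = E(K, 113) = 129; 112 ⊕ 129 = 241.

P2 = 241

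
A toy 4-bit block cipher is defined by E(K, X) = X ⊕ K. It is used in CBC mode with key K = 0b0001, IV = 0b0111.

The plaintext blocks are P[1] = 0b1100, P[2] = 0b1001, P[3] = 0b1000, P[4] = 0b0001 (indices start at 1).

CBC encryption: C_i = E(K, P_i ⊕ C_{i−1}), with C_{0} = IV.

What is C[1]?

C[1]: P[1] ⊕ 0b0111 = 0b1011; E(K, 0b1011) = 0b1010.

C[1] = 0b1010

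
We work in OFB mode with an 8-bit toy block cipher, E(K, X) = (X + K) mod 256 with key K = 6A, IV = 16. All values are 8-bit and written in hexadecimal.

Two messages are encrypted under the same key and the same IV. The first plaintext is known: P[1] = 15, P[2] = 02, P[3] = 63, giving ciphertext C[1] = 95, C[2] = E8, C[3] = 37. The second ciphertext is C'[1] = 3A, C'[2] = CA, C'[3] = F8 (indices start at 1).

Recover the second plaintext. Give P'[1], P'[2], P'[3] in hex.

P'[1] = BA, P'[2] = 20, P'[3] = AC

In OFB with a reused IV, both messages share the same keystream S_i, so C_i ⊕ C'_i = P_i ⊕ P'_i and thus P'_i = P_i ⊕ C_i ⊕ C'_i.
P'[1]: 15 ⊕ 95 ⊕ 3A = BA.
P'[2]: 02 ⊕ E8 ⊕ CA = 20.
P'[3]: 63 ⊕ 37 ⊕ F8 = AC.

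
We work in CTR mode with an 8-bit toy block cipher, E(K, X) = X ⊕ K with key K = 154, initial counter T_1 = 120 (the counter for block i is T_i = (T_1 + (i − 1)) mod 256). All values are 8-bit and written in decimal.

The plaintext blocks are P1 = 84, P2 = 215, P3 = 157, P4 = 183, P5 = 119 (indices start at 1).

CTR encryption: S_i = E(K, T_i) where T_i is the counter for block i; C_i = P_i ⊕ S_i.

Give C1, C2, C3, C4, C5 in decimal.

C1: T = 120, S = E(K, T) = 226; 84 ⊕ 226 = 182.
C2: T = 121, S = E(K, T) = 227; 215 ⊕ 227 = 52.
C3: T = 122, S = E(K, T) = 224; 157 ⊕ 224 = 125.
C4: T = 123, S = E(K, T) = 225; 183 ⊕ 225 = 86.
C5: T = 124, S = E(K, T) = 230; 119 ⊕ 230 = 145.

C1 = 182, C2 = 52, C3 = 125, C4 = 86, C5 = 145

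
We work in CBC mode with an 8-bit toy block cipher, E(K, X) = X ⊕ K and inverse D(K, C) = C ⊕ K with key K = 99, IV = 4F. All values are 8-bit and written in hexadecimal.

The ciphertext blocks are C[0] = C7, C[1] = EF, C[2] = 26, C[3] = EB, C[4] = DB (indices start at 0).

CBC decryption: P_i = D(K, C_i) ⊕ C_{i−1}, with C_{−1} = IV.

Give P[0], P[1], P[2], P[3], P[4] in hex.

P[0] = 11, P[1] = B1, P[2] = 50, P[3] = 54, P[4] = A9

P[0]: D(K, C7) = 5E; 5E ⊕ 4F = 11.
P[1]: D(K, EF) = 76; 76 ⊕ C7 = B1.
P[2]: D(K, 26) = BF; BF ⊕ EF = 50.
P[3]: D(K, EB) = 72; 72 ⊕ 26 = 54.
P[4]: D(K, DB) = 42; 42 ⊕ EB = A9.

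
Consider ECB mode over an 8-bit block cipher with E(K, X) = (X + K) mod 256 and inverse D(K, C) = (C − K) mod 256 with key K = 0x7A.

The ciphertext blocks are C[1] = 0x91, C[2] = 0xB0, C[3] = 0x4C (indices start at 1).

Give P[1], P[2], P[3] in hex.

ECB decryption: P_i = D(K, C_i).
P[1]: D(K, 0x91) = 0x17.
P[2]: D(K, 0xB0) = 0x36.
P[3]: D(K, 0x4C) = 0xD2.

P[1] = 0x17, P[2] = 0x36, P[3] = 0xD2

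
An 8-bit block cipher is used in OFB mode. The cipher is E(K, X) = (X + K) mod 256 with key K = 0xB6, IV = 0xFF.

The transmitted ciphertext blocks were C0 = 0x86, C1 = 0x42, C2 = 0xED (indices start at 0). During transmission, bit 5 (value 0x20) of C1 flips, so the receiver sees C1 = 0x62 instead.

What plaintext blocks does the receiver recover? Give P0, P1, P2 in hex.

OFB decryption: S_i = E(K, S_{i−1}) with S_{−1} = IV; P_i = C_i ⊕ S_i.
Only C1 changed, to 0x62. In OFB, a change in C_i flips the same bit in P_i only; the keystream is unaffected. Decrypting the received ciphertext:
P0: S = E(K, 0xFF) = 0xB5; 0x86 ⊕ 0xB5 = 0x33.
P1: S = E(K, 0xB5) = 0x6B; 0x62 ⊕ 0x6B = 0x09.
P2: S = E(K, 0x6B) = 0x21; 0xED ⊕ 0x21 = 0xCC.
Blocks that differ from the original plaintext: P1.

P0 = 0x33, P1 = 0x09, P2 = 0xCC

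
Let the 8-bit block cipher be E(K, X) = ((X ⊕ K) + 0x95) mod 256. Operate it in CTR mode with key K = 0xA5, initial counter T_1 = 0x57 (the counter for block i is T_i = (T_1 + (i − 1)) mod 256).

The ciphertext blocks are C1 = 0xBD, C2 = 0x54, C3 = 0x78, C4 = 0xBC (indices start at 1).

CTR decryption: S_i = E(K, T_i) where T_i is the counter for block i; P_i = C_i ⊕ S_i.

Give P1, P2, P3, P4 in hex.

P1: T = 0x57, S = E(K, T) = 0x87; 0xBD ⊕ 0x87 = 0x3A.
P2: T = 0x58, S = E(K, T) = 0x92; 0x54 ⊕ 0x92 = 0xC6.
P3: T = 0x59, S = E(K, T) = 0x91; 0x78 ⊕ 0x91 = 0xE9.
P4: T = 0x5A, S = E(K, T) = 0x94; 0xBC ⊕ 0x94 = 0x28.

P1 = 0x3A, P2 = 0xC6, P3 = 0xE9, P4 = 0x28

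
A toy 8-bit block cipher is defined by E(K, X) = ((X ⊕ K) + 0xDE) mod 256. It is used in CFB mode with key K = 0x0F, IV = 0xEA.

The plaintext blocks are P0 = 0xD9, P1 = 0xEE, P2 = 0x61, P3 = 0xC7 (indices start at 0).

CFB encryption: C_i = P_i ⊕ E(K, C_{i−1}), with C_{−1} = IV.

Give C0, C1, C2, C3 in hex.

C0: E(K, 0xEA) = 0xC3; 0xD9 ⊕ 0xC3 = 0x1A.
C1: E(K, 0x1A) = 0xF3; 0xEE ⊕ 0xF3 = 0x1D.
C2: E(K, 0x1D) = 0xF0; 0x61 ⊕ 0xF0 = 0x91.
C3: E(K, 0x91) = 0x7C; 0xC7 ⊕ 0x7C = 0xBB.

C0 = 0x1A, C1 = 0x1D, C2 = 0x91, C3 = 0xBB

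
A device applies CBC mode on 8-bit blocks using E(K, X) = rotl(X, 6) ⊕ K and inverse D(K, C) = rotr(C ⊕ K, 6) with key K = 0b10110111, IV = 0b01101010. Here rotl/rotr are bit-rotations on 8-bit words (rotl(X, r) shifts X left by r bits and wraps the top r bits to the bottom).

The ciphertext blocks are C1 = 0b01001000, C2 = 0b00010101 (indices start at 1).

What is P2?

P2 = 0b11000010

CBC decryption: P_i = D(K, C_i) ⊕ C_{i−1}, with C_{0} = IV.
P2: D(K, 0b00010101) = 0b10001010; 0b10001010 ⊕ 0b01001000 = 0b11000010.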